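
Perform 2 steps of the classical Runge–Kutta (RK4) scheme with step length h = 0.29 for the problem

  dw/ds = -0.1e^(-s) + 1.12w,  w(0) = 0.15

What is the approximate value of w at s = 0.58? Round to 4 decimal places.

RK4: k1 = f(s_n, w_n); k2 = f(s_n + h/2, w_n + (h/2)·k1); k3 = f(s_n + h/2, w_n + (h/2)·k2); k4 = f(s_n + h, w_n + h·k3); w_{n+1} = w_n + (h/6)·(k1 + 2k2 + 2k3 + k4).
s=0.000000, w=0.150000:
  k1 = f(0.000000, 0.150000) = 0.068000
  k2 = f(0.145000, 0.159860) = 0.092541
  k3 = f(0.145000, 0.163418) = 0.096526
  k4 = f(0.290000, 0.177993) = 0.124525
  w ← 0.150000 + (0.29/6)·(k1 + 2k2 + 2k3 + k4) = 0.177582
s=0.290000, w=0.177582:
  k1 = f(0.290000, 0.177582) = 0.124065
  k2 = f(0.435000, 0.195571) = 0.154313
  k3 = f(0.435000, 0.199957) = 0.159226
  k4 = f(0.580000, 0.223757) = 0.194618
  w ← 0.177582 + (0.29/6)·(k1 + 2k2 + 2k3 + k4) = 0.223294
w(0.58) ≈ 0.2233

0.2233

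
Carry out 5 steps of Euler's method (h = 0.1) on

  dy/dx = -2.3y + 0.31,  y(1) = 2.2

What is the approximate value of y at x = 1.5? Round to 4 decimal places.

Euler: y_{n+1} = y_n + h·f(x_n, y_n).
x=1.000000, y=2.200000: f=-4.750000 → y ← 2.200000 + 0.1·(-4.750000) = 1.725000
x=1.100000, y=1.725000: f=-3.657500 → y ← 1.725000 + 0.1·(-3.657500) = 1.359250
x=1.200000, y=1.359250: f=-2.816275 → y ← 1.359250 + 0.1·(-2.816275) = 1.077622
x=1.300000, y=1.077622: f=-2.168532 → y ← 1.077622 + 0.1·(-2.168532) = 0.860769
x=1.400000, y=0.860769: f=-1.669769 → y ← 0.860769 + 0.1·(-1.669769) = 0.693792
y(1.5) ≈ 0.6938

0.6938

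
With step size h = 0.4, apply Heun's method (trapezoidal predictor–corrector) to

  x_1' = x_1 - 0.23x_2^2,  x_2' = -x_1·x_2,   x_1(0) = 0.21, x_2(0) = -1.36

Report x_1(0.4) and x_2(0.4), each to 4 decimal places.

Heun on (x_1,x_2): k1 = f(t_n, state_n); k2 = f(t_n + h, state_n + h·k1); state_{n+1} = state_n + (h/2)·(k1 + k2).
0.000000: (0.210000, -1.360000)
  k1 = (-0.215408, 0.285600)
  predictor → (0.123837, -1.245760)
  k2 = (-0.233104, 0.154271)
  → (0.120298, -1.272026)
(x_1(0.4), x_2(0.4)) ≈ (0.1203, -1.2720)

0.1203, -1.2720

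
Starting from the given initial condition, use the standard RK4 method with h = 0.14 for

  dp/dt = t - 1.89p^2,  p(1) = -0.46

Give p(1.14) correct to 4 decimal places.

RK4: k1 = f(t_n, p_n); k2 = f(t_n + h/2, p_n + (h/2)·k1); k3 = f(t_n + h/2, p_n + (h/2)·k2); k4 = f(t_n + h, p_n + h·k3); p_{n+1} = p_n + (h/6)·(k1 + 2k2 + 2k3 + k4).
t=1.000000, p=-0.460000:
  k1 = f(1.000000, -0.460000) = 0.600076
  k2 = f(1.070000, -0.417995) = 0.739780
  k3 = f(1.070000, -0.408215) = 0.755051
  k4 = f(1.140000, -0.354293) = 0.902761
  p ← -0.460000 + (0.14/6)·(k1 + 2k2 + 2k3 + k4) = -0.355175
p(1.14) ≈ -0.3552

-0.3552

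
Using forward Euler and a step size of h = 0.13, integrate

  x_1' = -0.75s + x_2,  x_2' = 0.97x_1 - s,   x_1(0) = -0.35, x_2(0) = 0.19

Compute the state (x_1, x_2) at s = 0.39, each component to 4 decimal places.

-0.3329, 0.0139

Euler on (x_1,x_2): x_1_{n+1} = x_1_n + h·x_1', x_2_{n+1} = x_2_n + h·x_2'.
0.000000: (-0.350000, 0.190000); f=(0.190000, -0.339500) → (-0.325300, 0.145865)
0.130000: (-0.325300, 0.145865); f=(0.048365, -0.445541) → (-0.319013, 0.087945)
0.260000: (-0.319013, 0.087945); f=(-0.107055, -0.569442) → (-0.332930, 0.013917)
(x_1(0.39), x_2(0.39)) ≈ (-0.3329, 0.0139)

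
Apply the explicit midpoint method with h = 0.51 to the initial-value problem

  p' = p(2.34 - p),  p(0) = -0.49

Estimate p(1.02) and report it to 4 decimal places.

-14.0206

Midpoint: k1 = f(x_n, p_n); k2 = f(x_n + h/2, p_n + (h/2)·k1); p_{n+1} = p_n + h·k2.
x=0.000000, p=-0.490000:
  k1 = f(0.000000, -0.490000) = -1.386700
  k2 = f(0.255000, -0.843608) = -2.685719
  p ← -0.490000 + 0.51·(-2.685719) = -1.859717
x=0.510000, p=-1.859717:
  k1 = f(0.510000, -1.859717) = -7.810284
  k2 = f(0.765000, -3.851339) = -23.844947
  p ← -1.859717 + 0.51·(-23.844947) = -14.020640
p(1.02) ≈ -14.0206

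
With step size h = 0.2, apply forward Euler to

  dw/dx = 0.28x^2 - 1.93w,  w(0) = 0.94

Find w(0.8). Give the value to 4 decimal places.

0.1601

Euler: w_{n+1} = w_n + h·f(x_n, w_n).
x=0.000000, w=0.940000: f=-1.814200 → w ← 0.940000 + 0.2·(-1.814200) = 0.577160
x=0.200000, w=0.577160: f=-1.102719 → w ← 0.577160 + 0.2·(-1.102719) = 0.356616
x=0.400000, w=0.356616: f=-0.643469 → w ← 0.356616 + 0.2·(-0.643469) = 0.227922
x=0.600000, w=0.227922: f=-0.339090 → w ← 0.227922 + 0.2·(-0.339090) = 0.160104
w(0.8) ≈ 0.1601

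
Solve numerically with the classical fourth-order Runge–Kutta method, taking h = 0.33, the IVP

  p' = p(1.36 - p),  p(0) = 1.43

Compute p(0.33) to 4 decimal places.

1.4039

RK4: k1 = f(x_n, p_n); k2 = f(x_n + h/2, p_n + (h/2)·k1); k3 = f(x_n + h/2, p_n + (h/2)·k2); k4 = f(x_n + h, p_n + h·k3); p_{n+1} = p_n + (h/6)·(k1 + 2k2 + 2k3 + k4).
x=0.000000, p=1.430000:
  k1 = f(0.000000, 1.430000) = -0.100100
  k2 = f(0.165000, 1.413483) = -0.075598
  k3 = f(0.165000, 1.417526) = -0.081545
  k4 = f(0.330000, 1.403090) = -0.060459
  p ← 1.430000 + (0.33/6)·(k1 + 2k2 + 2k3 + k4) = 1.403883
p(0.33) ≈ 1.4039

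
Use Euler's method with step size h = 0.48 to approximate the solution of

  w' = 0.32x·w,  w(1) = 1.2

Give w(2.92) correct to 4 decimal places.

Euler: w_{n+1} = w_n + h·f(x_n, w_n).
x=1.000000, w=1.200000: f=0.384000 → w ← 1.200000 + 0.48·0.384000 = 1.384320
x=1.480000, w=1.384320: f=0.655614 → w ← 1.384320 + 0.48·0.655614 = 1.699015
x=1.960000, w=1.699015: f=1.065622 → w ← 1.699015 + 0.48·1.065622 = 2.210513
x=2.440000, w=2.210513: f=1.725969 → w ← 2.210513 + 0.48·1.725969 = 3.038978
w(2.92) ≈ 3.0390

3.0390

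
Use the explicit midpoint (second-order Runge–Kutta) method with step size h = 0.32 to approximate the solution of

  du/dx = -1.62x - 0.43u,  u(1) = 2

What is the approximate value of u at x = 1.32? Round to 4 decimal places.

1.1781

Midpoint: k1 = f(x_n, u_n); k2 = f(x_n + h/2, u_n + (h/2)·k1); u_{n+1} = u_n + h·k2.
x=1.000000, u=2.000000:
  k1 = f(1.000000, 2.000000) = -2.480000
  k2 = f(1.160000, 1.603200) = -2.568576
  u ← 2.000000 + 0.32·(-2.568576) = 1.178056
u(1.32) ≈ 1.1781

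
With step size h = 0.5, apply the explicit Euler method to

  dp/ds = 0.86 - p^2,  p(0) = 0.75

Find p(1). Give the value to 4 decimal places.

Euler: p_{n+1} = p_n + h·f(s_n, p_n).
s=0.000000, p=0.750000: f=0.297500 → p ← 0.750000 + 0.5·0.297500 = 0.898750
s=0.500000, p=0.898750: f=0.052248 → p ← 0.898750 + 0.5·0.052248 = 0.924874
p(1) ≈ 0.9249

0.9249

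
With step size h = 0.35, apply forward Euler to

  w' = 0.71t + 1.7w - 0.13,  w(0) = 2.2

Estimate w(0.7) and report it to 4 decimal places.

5.5658

Euler: w_{n+1} = w_n + h·f(t_n, w_n).
t=0.000000, w=2.200000: f=3.610000 → w ← 2.200000 + 0.35·3.610000 = 3.463500
t=0.350000, w=3.463500: f=6.006450 → w ← 3.463500 + 0.35·6.006450 = 5.565758
w(0.7) ≈ 5.5658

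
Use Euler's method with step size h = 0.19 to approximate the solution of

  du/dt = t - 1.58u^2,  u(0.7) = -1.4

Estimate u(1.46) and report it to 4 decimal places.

Euler: u_{n+1} = u_n + h·f(t_n, u_n).
t=0.700000, u=-1.400000: f=-2.396800 → u ← -1.400000 + 0.19·(-2.396800) = -1.855392
t=0.890000, u=-1.855392: f=-4.549118 → u ← -1.855392 + 0.19·(-4.549118) = -2.719724
t=1.080000, u=-2.719724: f=-10.607103 → u ← -2.719724 + 0.19·(-10.607103) = -4.735074
t=1.270000, u=-4.735074: f=-34.155061 → u ← -4.735074 + 0.19·(-34.155061) = -11.224535
u(1.46) ≈ -11.2245

-11.2245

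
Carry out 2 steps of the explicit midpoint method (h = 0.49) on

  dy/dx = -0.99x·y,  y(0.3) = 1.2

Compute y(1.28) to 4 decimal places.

Midpoint: k1 = f(x_n, y_n); k2 = f(x_n + h/2, y_n + (h/2)·k1); y_{n+1} = y_n + h·k2.
x=0.300000, y=1.200000:
  k1 = f(0.300000, 1.200000) = -0.356400
  k2 = f(0.545000, 1.112682) = -0.600348
  y ← 1.200000 + 0.49·(-0.600348) = 0.905830
x=0.790000, y=0.905830:
  k1 = f(0.790000, 0.905830) = -0.708449
  k2 = f(1.035000, 0.732260) = -0.750310
  y ← 0.905830 + 0.49·(-0.750310) = 0.538178
y(1.28) ≈ 0.5382

0.5382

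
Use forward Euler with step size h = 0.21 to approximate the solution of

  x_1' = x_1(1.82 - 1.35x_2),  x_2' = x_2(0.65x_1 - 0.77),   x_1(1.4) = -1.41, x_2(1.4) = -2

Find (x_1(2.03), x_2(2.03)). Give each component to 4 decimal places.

-7.4567, -0.1091

Euler on (x_1,x_2): x_1_{n+1} = x_1_n + h·x_1', x_2_{n+1} = x_2_n + h·x_2'.
1.400000: (-1.410000, -2.000000); f=(-6.373200, 3.373000) → (-2.748372, -1.291670)
1.610000: (-2.748372, -1.291670); f=(-9.794523, 3.302079) → (-4.805222, -0.598233)
1.820000: (-4.805222, -0.598233); f=(-12.626273, 2.329158) → (-7.456739, -0.109110)
(x_1(2.03), x_2(2.03)) ≈ (-7.4567, -0.1091)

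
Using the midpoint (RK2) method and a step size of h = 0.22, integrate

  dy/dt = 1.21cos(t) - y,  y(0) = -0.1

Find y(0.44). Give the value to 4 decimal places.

Midpoint: k1 = f(t_n, y_n); k2 = f(t_n + h/2, y_n + (h/2)·k1); y_{n+1} = y_n + h·k2.
t=0.000000, y=-0.100000:
  k1 = f(0.000000, -0.100000) = 1.310000
  k2 = f(0.110000, 0.044100) = 1.158587
  y ← -0.100000 + 0.22·1.158587 = 0.154889
t=0.220000, y=0.154889:
  k1 = f(0.220000, 0.154889) = 1.025947
  k2 = f(0.330000, 0.267743) = 0.876968
  y ← 0.154889 + 0.22·0.876968 = 0.347822
y(0.44) ≈ 0.3478

0.3478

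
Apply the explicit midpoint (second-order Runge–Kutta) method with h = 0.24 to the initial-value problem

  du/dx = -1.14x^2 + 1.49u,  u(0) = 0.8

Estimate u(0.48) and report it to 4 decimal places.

1.5727

Midpoint: k1 = f(x_n, u_n); k2 = f(x_n + h/2, u_n + (h/2)·k1); u_{n+1} = u_n + h·k2.
x=0.000000, u=0.800000:
  k1 = f(0.000000, 0.800000) = 1.192000
  k2 = f(0.120000, 0.943040) = 1.388714
  u ← 0.800000 + 0.24·1.388714 = 1.133291
x=0.240000, u=1.133291:
  k1 = f(0.240000, 1.133291) = 1.622940
  k2 = f(0.360000, 1.328044) = 1.831042
  u ← 1.133291 + 0.24·1.831042 = 1.572741
u(0.48) ≈ 1.5727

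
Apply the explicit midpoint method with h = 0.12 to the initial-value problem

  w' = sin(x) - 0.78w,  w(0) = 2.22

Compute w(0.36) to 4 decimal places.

1.7363

Midpoint: k1 = f(x_n, w_n); k2 = f(x_n + h/2, w_n + (h/2)·k1); w_{n+1} = w_n + h·k2.
x=0.000000, w=2.220000:
  k1 = f(0.000000, 2.220000) = -1.731600
  k2 = f(0.060000, 2.116104) = -1.590597
  w ← 2.220000 + 0.12·(-1.590597) = 2.029128
x=0.120000, w=2.029128:
  k1 = f(0.120000, 2.029128) = -1.463008
  k2 = f(0.180000, 1.941348) = -1.335222
  w ← 2.029128 + 0.12·(-1.335222) = 1.868902
x=0.240000, w=1.868902:
  k1 = f(0.240000, 1.868902) = -1.220041
  k2 = f(0.300000, 1.795699) = -1.105125
  w ← 1.868902 + 0.12·(-1.105125) = 1.736287
w(0.36) ≈ 1.7363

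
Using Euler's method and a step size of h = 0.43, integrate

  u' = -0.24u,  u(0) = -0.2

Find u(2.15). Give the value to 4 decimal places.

Euler: u_{n+1} = u_n + h·f(x_n, u_n).
x=0.000000, u=-0.200000: f=0.048000 → u ← -0.200000 + 0.43·0.048000 = -0.179360
x=0.430000, u=-0.179360: f=0.043046 → u ← -0.179360 + 0.43·0.043046 = -0.160850
x=0.860000, u=-0.160850: f=0.038604 → u ← -0.160850 + 0.43·0.038604 = -0.144250
x=1.290000, u=-0.144250: f=0.034620 → u ← -0.144250 + 0.43·0.034620 = -0.129364
x=1.720000, u=-0.129364: f=0.031047 → u ← -0.129364 + 0.43·0.031047 = -0.116013
u(2.15) ≈ -0.1160

-0.1160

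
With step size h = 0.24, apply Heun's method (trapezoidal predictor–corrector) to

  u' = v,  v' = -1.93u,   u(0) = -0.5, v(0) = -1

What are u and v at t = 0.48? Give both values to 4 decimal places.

-0.8437, -0.3433

Heun on (u,v): k1 = f(t_n, state_n); k2 = f(t_n + h, state_n + h·k1); state_{n+1} = state_n + (h/2)·(k1 + k2).
0.000000: (-0.500000, -1.000000)
  k1 = (-1.000000, 0.965000)
  predictor → (-0.740000, -0.768400)
  k2 = (-0.768400, 1.428200)
  → (-0.712208, -0.712816)
0.240000: (-0.712208, -0.712816)
  k1 = (-0.712816, 1.374561)
  predictor → (-0.883284, -0.382921)
  k2 = (-0.382921, 1.704738)
  → (-0.843696, -0.343300)
(u(0.48), v(0.48)) ≈ (-0.8437, -0.3433)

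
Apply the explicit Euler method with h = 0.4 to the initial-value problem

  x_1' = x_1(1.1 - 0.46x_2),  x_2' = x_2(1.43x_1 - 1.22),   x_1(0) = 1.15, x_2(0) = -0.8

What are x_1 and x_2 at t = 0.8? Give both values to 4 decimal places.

Euler on (x_1,x_2): x_1_{n+1} = x_1_n + h·x_1', x_2_{n+1} = x_2_n + h·x_2'.
0.000000: (1.150000, -0.800000); f=(1.688200, -0.339600) → (1.825280, -0.935840)
0.400000: (1.825280, -0.935840); f=(2.793566, -1.300958) → (2.942706, -1.456223)
(x_1(0.8), x_2(0.8)) ≈ (2.9427, -1.4562)

2.9427, -1.4562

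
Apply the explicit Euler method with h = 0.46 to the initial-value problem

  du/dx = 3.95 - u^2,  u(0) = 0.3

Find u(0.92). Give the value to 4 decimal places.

1.9109

Euler: u_{n+1} = u_n + h·f(x_n, u_n).
x=0.000000, u=0.300000: f=3.860000 → u ← 0.300000 + 0.46·3.860000 = 2.075600
x=0.460000, u=2.075600: f=-0.358115 → u ← 2.075600 + 0.46·(-0.358115) = 1.910867
u(0.92) ≈ 1.9109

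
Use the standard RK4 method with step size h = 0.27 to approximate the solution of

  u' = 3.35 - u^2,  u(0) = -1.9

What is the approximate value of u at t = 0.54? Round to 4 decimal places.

RK4: k1 = f(t_n, u_n); k2 = f(t_n + h/2, u_n + (h/2)·k1); k3 = f(t_n + h/2, u_n + (h/2)·k2); k4 = f(t_n + h, u_n + h·k3); u_{n+1} = u_n + (h/6)·(k1 + 2k2 + 2k3 + k4).
t=0.000000, u=-1.900000:
  k1 = f(0.000000, -1.900000) = -0.260000
  k2 = f(0.135000, -1.935100) = -0.394612
  k3 = f(0.135000, -1.953273) = -0.465274
  k4 = f(0.270000, -2.025624) = -0.753152
  u ← -1.900000 + (0.27/6)·(k1 + 2k2 + 2k3 + k4) = -2.022982
t=0.270000, u=-2.022982:
  k1 = f(0.270000, -2.022982) = -0.742455
  k2 = f(0.405000, -2.123213) = -1.158033
  k3 = f(0.405000, -2.179316) = -1.399419
  k4 = f(0.540000, -2.400825) = -2.413959
  u ← -2.022982 + (0.27/6)·(k1 + 2k2 + 2k3 + k4) = -2.395191
u(0.54) ≈ -2.3952

-2.3952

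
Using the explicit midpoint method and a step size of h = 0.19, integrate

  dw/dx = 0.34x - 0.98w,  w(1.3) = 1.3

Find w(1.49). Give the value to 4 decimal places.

1.1628

Midpoint: k1 = f(x_n, w_n); k2 = f(x_n + h/2, w_n + (h/2)·k1); w_{n+1} = w_n + h·k2.
x=1.300000, w=1.300000:
  k1 = f(1.300000, 1.300000) = -0.832000
  k2 = f(1.395000, 1.220960) = -0.722241
  w ← 1.300000 + 0.19·(-0.722241) = 1.162774
w(1.49) ≈ 1.1628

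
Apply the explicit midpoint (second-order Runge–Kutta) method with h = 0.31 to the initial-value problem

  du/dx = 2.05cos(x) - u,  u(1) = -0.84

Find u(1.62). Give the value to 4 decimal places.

-0.2657

Midpoint: k1 = f(x_n, u_n); k2 = f(x_n + h/2, u_n + (h/2)·k1); u_{n+1} = u_n + h·k2.
x=1.000000, u=-0.840000:
  k1 = f(1.000000, -0.840000) = 1.947620
  k2 = f(1.155000, -0.538119) = 1.366152
  u ← -0.840000 + 0.31·1.366152 = -0.416493
x=1.310000, u=-0.416493:
  k1 = f(1.310000, -0.416493) = 0.945085
  k2 = f(1.465000, -0.270005) = 0.486483
  u ← -0.416493 + 0.31·0.486483 = -0.265683
u(1.62) ≈ -0.2657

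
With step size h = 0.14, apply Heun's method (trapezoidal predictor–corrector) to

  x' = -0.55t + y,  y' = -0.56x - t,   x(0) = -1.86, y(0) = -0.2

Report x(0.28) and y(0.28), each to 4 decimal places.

Heun on (x,y): k1 = f(t_n, state_n); k2 = f(t_n + h, state_n + h·k1); state_{n+1} = state_n + (h/2)·(k1 + k2).
0.000000: (-1.860000, -0.200000)
  k1 = (-0.200000, 1.041600)
  predictor → (-1.888000, -0.054176)
  k2 = (-0.131176, 0.917280)
  → (-1.883182, -0.062878)
0.140000: (-1.883182, -0.062878)
  k1 = (-0.139878, 0.914582)
  predictor → (-1.902765, 0.065163)
  k2 = (-0.088837, 0.785549)
  → (-1.899192, 0.056131)
(x(0.28), y(0.28)) ≈ (-1.8992, 0.0561)

-1.8992, 0.0561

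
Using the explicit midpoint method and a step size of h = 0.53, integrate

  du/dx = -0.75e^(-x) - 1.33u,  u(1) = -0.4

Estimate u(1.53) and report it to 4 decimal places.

-0.2781

Midpoint: k1 = f(x_n, u_n); k2 = f(x_n + h/2, u_n + (h/2)·k1); u_{n+1} = u_n + h·k2.
x=1.000000, u=-0.400000:
  k1 = f(1.000000, -0.400000) = 0.256090
  k2 = f(1.265000, -0.332136) = 0.230061
  u ← -0.400000 + 0.53·0.230061 = -0.278067
u(1.53) ≈ -0.2781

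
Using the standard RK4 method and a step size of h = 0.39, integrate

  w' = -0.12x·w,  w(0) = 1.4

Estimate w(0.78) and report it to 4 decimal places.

RK4: k1 = f(x_n, w_n); k2 = f(x_n + h/2, w_n + (h/2)·k1); k3 = f(x_n + h/2, w_n + (h/2)·k2); k4 = f(x_n + h, w_n + h·k3); w_{n+1} = w_n + (h/6)·(k1 + 2k2 + 2k3 + k4).
x=0.000000, w=1.400000:
  k1 = f(0.000000, 1.400000) = 0.000000
  k2 = f(0.195000, 1.400000) = -0.032760
  k3 = f(0.195000, 1.393612) = -0.032611
  k4 = f(0.390000, 1.387282) = -0.064925
  w ← 1.400000 + (0.39/6)·(k1 + 2k2 + 2k3 + k4) = 1.387282
x=0.390000, w=1.387282:
  k1 = f(0.390000, 1.387282) = -0.064925
  k2 = f(0.585000, 1.374621) = -0.096498
  k3 = f(0.585000, 1.368465) = -0.096066
  k4 = f(0.780000, 1.349816) = -0.126343
  w ← 1.387282 + (0.39/6)·(k1 + 2k2 + 2k3 + k4) = 1.349816
w(0.78) ≈ 1.3498

1.3498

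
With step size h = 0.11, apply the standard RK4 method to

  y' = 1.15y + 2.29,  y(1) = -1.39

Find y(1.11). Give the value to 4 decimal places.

-1.3089

RK4: k1 = f(t_n, y_n); k2 = f(t_n + h/2, y_n + (h/2)·k1); k3 = f(t_n + h/2, y_n + (h/2)·k2); k4 = f(t_n + h, y_n + h·k3); y_{n+1} = y_n + (h/6)·(k1 + 2k2 + 2k3 + k4).
t=1.000000, y=-1.390000:
  k1 = f(1.000000, -1.390000) = 0.691500
  k2 = f(1.055000, -1.351967) = 0.735237
  k3 = f(1.055000, -1.349562) = 0.738004
  k4 = f(1.110000, -1.308820) = 0.784857
  y ← -1.390000 + (0.11/6)·(k1 + 2k2 + 2k3 + k4) = -1.308915
y(1.11) ≈ -1.3089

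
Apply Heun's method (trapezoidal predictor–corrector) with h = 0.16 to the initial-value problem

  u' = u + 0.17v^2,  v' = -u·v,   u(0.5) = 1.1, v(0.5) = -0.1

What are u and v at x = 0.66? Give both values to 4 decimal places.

1.2903, -0.0828

Heun on (u,v): k1 = f(x_n, state_n); k2 = f(x_n + h, state_n + h·k1); state_{n+1} = state_n + (h/2)·(k1 + k2).
0.500000: (1.100000, -0.100000)
  k1 = (1.101700, 0.110000)
  predictor → (1.276272, -0.082400)
  k2 = (1.277426, 0.105165)
  → (1.290330, -0.082787)
(u(0.66), v(0.66)) ≈ (1.2903, -0.0828)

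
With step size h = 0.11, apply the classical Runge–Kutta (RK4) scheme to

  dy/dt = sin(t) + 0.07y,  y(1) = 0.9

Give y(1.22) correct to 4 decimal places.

1.1121

RK4: k1 = f(t_n, y_n); k2 = f(t_n + h/2, y_n + (h/2)·k1); k3 = f(t_n + h/2, y_n + (h/2)·k2); k4 = f(t_n + h, y_n + h·k3); y_{n+1} = y_n + (h/6)·(k1 + 2k2 + 2k3 + k4).
t=1.000000, y=0.900000:
  k1 = f(1.000000, 0.900000) = 0.904471
  k2 = f(1.055000, 0.949746) = 0.936382
  k3 = f(1.055000, 0.951501) = 0.936505
  k4 = f(1.110000, 1.003016) = 0.965910
  y ← 0.900000 + (0.11/6)·(k1 + 2k2 + 2k3 + k4) = 1.002963
t=1.110000, y=1.002963:
  k1 = f(1.110000, 1.002963) = 0.965906
  k2 = f(1.165000, 1.056088) = 0.992714
  k3 = f(1.165000, 1.057562) = 0.992818
  k4 = f(1.220000, 1.112173) = 1.016951
  y ← 1.002963 + (0.11/6)·(k1 + 2k2 + 2k3 + k4) = 1.112118
y(1.22) ≈ 1.1121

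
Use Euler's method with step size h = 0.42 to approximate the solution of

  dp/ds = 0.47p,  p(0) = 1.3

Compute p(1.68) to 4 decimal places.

2.6724

Euler: p_{n+1} = p_n + h·f(s_n, p_n).
s=0.000000, p=1.300000: f=0.611000 → p ← 1.300000 + 0.42·0.611000 = 1.556620
s=0.420000, p=1.556620: f=0.731611 → p ← 1.556620 + 0.42·0.731611 = 1.863897
s=0.840000, p=1.863897: f=0.876031 → p ← 1.863897 + 0.42·0.876031 = 2.231830
s=1.260000, p=2.231830: f=1.048960 → p ← 2.231830 + 0.42·1.048960 = 2.672393
p(1.68) ≈ 2.6724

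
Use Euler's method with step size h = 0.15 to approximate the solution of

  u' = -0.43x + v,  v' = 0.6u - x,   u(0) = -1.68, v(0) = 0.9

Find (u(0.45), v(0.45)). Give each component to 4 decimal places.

Euler on (u,v): u_{n+1} = u_n + h·u', v_{n+1} = v_n + h·v'.
0.000000: (-1.680000, 0.900000); f=(0.900000, -1.008000) → (-1.545000, 0.748800)
0.150000: (-1.545000, 0.748800); f=(0.684300, -1.077000) → (-1.442355, 0.587250)
0.300000: (-1.442355, 0.587250); f=(0.458250, -1.165413) → (-1.373617, 0.412438)
(u(0.45), v(0.45)) ≈ (-1.3736, 0.4124)

-1.3736, 0.4124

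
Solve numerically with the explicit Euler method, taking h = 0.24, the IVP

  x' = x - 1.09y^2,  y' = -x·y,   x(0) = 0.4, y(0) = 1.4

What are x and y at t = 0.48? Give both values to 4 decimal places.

-0.4398, 1.2707

Euler on (x,y): x_{n+1} = x_n + h·x', y_{n+1} = y_n + h·y'.
0.000000: (0.400000, 1.400000); f=(-1.736400, -0.560000) → (-0.016736, 1.265600)
0.240000: (-0.016736, 1.265600); f=(-1.762636, 0.021181) → (-0.439769, 1.270683)
(x(0.48), y(0.48)) ≈ (-0.4398, 1.2707)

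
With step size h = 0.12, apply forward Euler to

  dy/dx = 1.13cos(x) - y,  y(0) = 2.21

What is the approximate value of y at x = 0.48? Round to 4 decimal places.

1.7648

Euler: y_{n+1} = y_n + h·f(x_n, y_n).
x=0.000000, y=2.210000: f=-1.080000 → y ← 2.210000 + 0.12·(-1.080000) = 2.080400
x=0.120000, y=2.080400: f=-0.958526 → y ← 2.080400 + 0.12·(-0.958526) = 1.965377
x=0.240000, y=1.965377: f=-0.867765 → y ← 1.965377 + 0.12·(-0.867765) = 1.861245
x=0.360000, y=1.861245: f=-0.803682 → y ← 1.861245 + 0.12·(-0.803682) = 1.764803
y(0.48) ≈ 1.7648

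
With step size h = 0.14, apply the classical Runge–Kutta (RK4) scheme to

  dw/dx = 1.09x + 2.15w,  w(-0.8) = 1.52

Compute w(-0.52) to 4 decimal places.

RK4: k1 = f(x_n, w_n); k2 = f(x_n + h/2, w_n + (h/2)·k1); k3 = f(x_n + h/2, w_n + (h/2)·k2); k4 = f(x_n + h, w_n + h·k3); w_{n+1} = w_n + (h/6)·(k1 + 2k2 + 2k3 + k4).
x=-0.800000, w=1.520000:
  k1 = f(-0.800000, 1.520000) = 2.396000
  k2 = f(-0.730000, 1.687720) = 2.832898
  k3 = f(-0.730000, 1.718303) = 2.898651
  k4 = f(-0.660000, 1.925811) = 3.421094
  w ← 1.520000 + (0.14/6)·(k1 + 2k2 + 2k3 + k4) = 1.923204
x=-0.660000, w=1.923204:
  k1 = f(-0.660000, 1.923204) = 3.415490
  k2 = f(-0.590000, 2.162289) = 4.005821
  k3 = f(-0.590000, 2.203612) = 4.094666
  k4 = f(-0.520000, 2.496458) = 4.800584
  w ← 1.923204 + (0.14/6)·(k1 + 2k2 + 2k3 + k4) = 2.492936
w(-0.52) ≈ 2.4929

2.4929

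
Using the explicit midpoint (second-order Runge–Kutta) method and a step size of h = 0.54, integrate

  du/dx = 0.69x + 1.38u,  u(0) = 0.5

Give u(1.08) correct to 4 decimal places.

2.6263

Midpoint: k1 = f(x_n, u_n); k2 = f(x_n + h/2, u_n + (h/2)·k1); u_{n+1} = u_n + h·k2.
x=0.000000, u=0.500000:
  k1 = f(0.000000, 0.500000) = 0.690000
  k2 = f(0.270000, 0.686300) = 1.133394
  u ← 0.500000 + 0.54·1.133394 = 1.112033
x=0.540000, u=1.112033:
  k1 = f(0.540000, 1.112033) = 1.907205
  k2 = f(0.810000, 1.626978) = 2.804130
  u ← 1.112033 + 0.54·2.804130 = 2.626263
u(1.08) ≈ 2.6263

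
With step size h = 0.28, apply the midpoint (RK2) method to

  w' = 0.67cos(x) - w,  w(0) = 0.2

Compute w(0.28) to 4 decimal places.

0.3113

Midpoint: k1 = f(x_n, w_n); k2 = f(x_n + h/2, w_n + (h/2)·k1); w_{n+1} = w_n + h·k2.
x=0.000000, w=0.200000:
  k1 = f(0.000000, 0.200000) = 0.470000
  k2 = f(0.140000, 0.265800) = 0.397645
  w ← 0.200000 + 0.28·0.397645 = 0.311341
w(0.28) ≈ 0.3113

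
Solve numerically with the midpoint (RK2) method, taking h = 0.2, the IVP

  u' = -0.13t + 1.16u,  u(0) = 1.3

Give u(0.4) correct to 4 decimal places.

Midpoint: k1 = f(t_n, u_n); k2 = f(t_n + h/2, u_n + (h/2)·k1); u_{n+1} = u_n + h·k2.
t=0.000000, u=1.300000:
  k1 = f(0.000000, 1.300000) = 1.508000
  k2 = f(0.100000, 1.450800) = 1.669928
  u ← 1.300000 + 0.2·1.669928 = 1.633986
t=0.200000, u=1.633986:
  k1 = f(0.200000, 1.633986) = 1.869423
  k2 = f(0.300000, 1.820928) = 2.073276
  u ← 1.633986 + 0.2·2.073276 = 2.048641
u(0.4) ≈ 2.0486

2.0486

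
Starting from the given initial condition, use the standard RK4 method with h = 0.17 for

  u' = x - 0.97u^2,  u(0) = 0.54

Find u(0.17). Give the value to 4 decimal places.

0.5095

RK4: k1 = f(x_n, u_n); k2 = f(x_n + h/2, u_n + (h/2)·k1); k3 = f(x_n + h/2, u_n + (h/2)·k2); k4 = f(x_n + h, u_n + h·k3); u_{n+1} = u_n + (h/6)·(k1 + 2k2 + 2k3 + k4).
x=0.000000, u=0.540000:
  k1 = f(0.000000, 0.540000) = -0.282852
  k2 = f(0.085000, 0.515958) = -0.173226
  k3 = f(0.085000, 0.525276) = -0.182637
  k4 = f(0.170000, 0.508952) = -0.081261
  u ← 0.540000 + (0.17/6)·(k1 + 2k2 + 2k3 + k4) = 0.509518
u(0.17) ≈ 0.5095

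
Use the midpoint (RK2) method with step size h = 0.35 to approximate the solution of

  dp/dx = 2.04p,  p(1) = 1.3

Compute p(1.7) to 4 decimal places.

5.0395

Midpoint: k1 = f(x_n, p_n); k2 = f(x_n + h/2, p_n + (h/2)·k1); p_{n+1} = p_n + h·k2.
x=1.000000, p=1.300000:
  k1 = f(1.000000, 1.300000) = 2.652000
  k2 = f(1.175000, 1.764100) = 3.598764
  p ← 1.300000 + 0.35·3.598764 = 2.559567
x=1.350000, p=2.559567:
  k1 = f(1.350000, 2.559567) = 5.221517
  k2 = f(1.525000, 3.473333) = 7.085599
  p ← 2.559567 + 0.35·7.085599 = 5.039527
p(1.7) ≈ 5.0395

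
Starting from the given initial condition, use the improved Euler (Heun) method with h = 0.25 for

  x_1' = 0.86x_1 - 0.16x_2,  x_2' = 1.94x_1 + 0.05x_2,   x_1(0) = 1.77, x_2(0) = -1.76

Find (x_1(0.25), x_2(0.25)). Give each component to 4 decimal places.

2.2527, -0.8090

Heun on (x_1,x_2): k1 = f(s_n, state_n); k2 = f(s_n + h, state_n + h·k1); state_{n+1} = state_n + (h/2)·(k1 + k2).
0.000000: (1.770000, -1.760000)
  k1 = (1.803800, 3.345800)
  predictor → (2.220950, -0.923550)
  k2 = (2.057785, 4.262466)
  → (2.252698, -0.808967)
(x_1(0.25), x_2(0.25)) ≈ (2.2527, -0.8090)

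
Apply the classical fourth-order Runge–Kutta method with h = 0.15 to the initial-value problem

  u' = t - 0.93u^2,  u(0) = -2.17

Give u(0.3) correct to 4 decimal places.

-5.3775

RK4: k1 = f(t_n, u_n); k2 = f(t_n + h/2, u_n + (h/2)·k1); k3 = f(t_n + h/2, u_n + (h/2)·k2); k4 = f(t_n + h, u_n + h·k3); u_{n+1} = u_n + (h/6)·(k1 + 2k2 + 2k3 + k4).
t=0.000000, u=-2.170000:
  k1 = f(0.000000, -2.170000) = -4.379277
  k2 = f(0.075000, -2.498446) = -5.730275
  k3 = f(0.075000, -2.599771) = -6.210691
  k4 = f(0.150000, -3.101604) = -8.796549
  u ← -2.170000 + (0.15/6)·(k1 + 2k2 + 2k3 + k4) = -3.096444
t=0.150000, u=-3.096444:
  k1 = f(0.150000, -3.096444) = -8.766808
  k2 = f(0.225000, -3.753955) = -12.880722
  k3 = f(0.225000, -4.062498) = -15.123619
  k4 = f(0.300000, -5.364987) = -26.468267
  u ← -3.096444 + (0.15/6)·(k1 + 2k2 + 2k3 + k4) = -5.377538
u(0.3) ≈ -5.3775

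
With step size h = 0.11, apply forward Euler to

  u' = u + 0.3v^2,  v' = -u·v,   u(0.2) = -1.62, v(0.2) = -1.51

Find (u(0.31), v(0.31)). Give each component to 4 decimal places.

-1.7230, -1.7791

Euler on (u,v): u_{n+1} = u_n + h·u', v_{n+1} = v_n + h·v'.
0.200000: (-1.620000, -1.510000); f=(-0.935970, -2.446200) → (-1.722957, -1.779082)
(u(0.31), v(0.31)) ≈ (-1.7230, -1.7791)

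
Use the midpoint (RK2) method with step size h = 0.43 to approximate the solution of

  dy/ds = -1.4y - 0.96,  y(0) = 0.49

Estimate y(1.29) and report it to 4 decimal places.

-0.4573

Midpoint: k1 = f(s_n, y_n); k2 = f(s_n + h/2, y_n + (h/2)·k1); y_{n+1} = y_n + h·k2.
s=0.000000, y=0.490000:
  k1 = f(0.000000, 0.490000) = -1.646000
  k2 = f(0.215000, 0.136110) = -1.150554
  y ← 0.490000 + 0.43·(-1.150554) = -0.004738
s=0.430000, y=-0.004738:
  k1 = f(0.430000, -0.004738) = -0.953366
  k2 = f(0.645000, -0.209712) = -0.666403
  y ← -0.004738 + 0.43·(-0.666403) = -0.291292
s=0.860000, y=-0.291292:
  k1 = f(0.860000, -0.291292) = -0.552192
  k2 = f(1.075000, -0.410013) = -0.385982
  y ← -0.291292 + 0.43·(-0.385982) = -0.457264
y(1.29) ≈ -0.4573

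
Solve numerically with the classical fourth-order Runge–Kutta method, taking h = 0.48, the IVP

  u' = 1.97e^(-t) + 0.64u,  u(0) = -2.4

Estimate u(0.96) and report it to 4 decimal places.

RK4: k1 = f(t_n, u_n); k2 = f(t_n + h/2, u_n + (h/2)·k1); k3 = f(t_n + h/2, u_n + (h/2)·k2); k4 = f(t_n + h, u_n + h·k3); u_{n+1} = u_n + (h/6)·(k1 + 2k2 + 2k3 + k4).
t=0.000000, u=-2.400000:
  k1 = f(0.000000, -2.400000) = 0.434000
  k2 = f(0.240000, -2.295840) = 0.080319
  k3 = f(0.240000, -2.380723) = 0.025994
  k4 = f(0.480000, -2.387523) = -0.309011
  u ← -2.400000 + (0.48/6)·(k1 + 2k2 + 2k3 + k4) = -2.372991
t=0.480000, u=-2.372991:
  k1 = f(0.480000, -2.372991) = -0.299711
  k2 = f(0.720000, -2.444921) = -0.605848
  k3 = f(0.720000, -2.518394) = -0.652870
  k4 = f(0.960000, -2.686369) = -0.964977
  u ← -2.372991 + (0.48/6)·(k1 + 2k2 + 2k3 + k4) = -2.675561
u(0.96) ≈ -2.6756

-2.6756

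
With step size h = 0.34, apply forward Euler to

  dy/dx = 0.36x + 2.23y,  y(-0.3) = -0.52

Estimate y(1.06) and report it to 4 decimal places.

-4.9836

Euler: y_{n+1} = y_n + h·f(x_n, y_n).
x=-0.300000, y=-0.520000: f=-1.267600 → y ← -0.520000 + 0.34·(-1.267600) = -0.950984
x=0.040000, y=-0.950984: f=-2.106294 → y ← -0.950984 + 0.34·(-2.106294) = -1.667124
x=0.380000, y=-1.667124: f=-3.580887 → y ← -1.667124 + 0.34·(-3.580887) = -2.884626
x=0.720000, y=-2.884626: f=-6.173515 → y ← -2.884626 + 0.34·(-6.173515) = -4.983621
y(1.06) ≈ -4.9836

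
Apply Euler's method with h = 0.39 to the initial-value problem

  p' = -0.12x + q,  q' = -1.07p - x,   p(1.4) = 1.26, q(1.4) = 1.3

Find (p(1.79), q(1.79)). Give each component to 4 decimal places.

1.7015, 0.2282

Euler on (p,q): p_{n+1} = p_n + h·p', q_{n+1} = q_n + h·q'.
1.400000: (1.260000, 1.300000); f=(1.132000, -2.748200) → (1.701480, 0.228202)
(p(1.79), q(1.79)) ≈ (1.7015, 0.2282)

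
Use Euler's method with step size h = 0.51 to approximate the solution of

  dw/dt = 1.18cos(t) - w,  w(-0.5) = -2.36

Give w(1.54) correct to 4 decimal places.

Euler: w_{n+1} = w_n + h·f(t_n, w_n).
t=-0.500000, w=-2.360000: f=3.395547 → w ← -2.360000 + 0.51·3.395547 = -0.628271
t=0.010000, w=-0.628271: f=1.808212 → w ← -0.628271 + 0.51·1.808212 = 0.293917
t=0.520000, w=0.293917: f=0.730109 → w ← 0.293917 + 0.51·0.730109 = 0.666273
t=1.030000, w=0.666273: f=-0.058787 → w ← 0.666273 + 0.51·(-0.058787) = 0.636292
w(1.54) ≈ 0.6363

0.6363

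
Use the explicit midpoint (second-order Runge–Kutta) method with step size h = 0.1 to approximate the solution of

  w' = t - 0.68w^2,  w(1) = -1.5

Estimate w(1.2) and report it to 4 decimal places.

-1.6083

Midpoint: k1 = f(t_n, w_n); k2 = f(t_n + h/2, w_n + (h/2)·k1); w_{n+1} = w_n + h·k2.
t=1.000000, w=-1.500000:
  k1 = f(1.000000, -1.500000) = -0.530000
  k2 = f(1.050000, -1.526500) = -0.534538
  w ← -1.500000 + 0.1·(-0.534538) = -1.553454
t=1.100000, w=-1.553454:
  k1 = f(1.100000, -1.553454) = -0.540989
  k2 = f(1.150000, -1.580503) = -0.548633
  w ← -1.553454 + 0.1·(-0.548633) = -1.608317
w(1.2) ≈ -1.6083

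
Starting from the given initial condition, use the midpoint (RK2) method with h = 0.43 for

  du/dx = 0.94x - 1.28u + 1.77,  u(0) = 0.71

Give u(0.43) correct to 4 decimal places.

Midpoint: k1 = f(x_n, u_n); k2 = f(x_n + h/2, u_n + (h/2)·k1); u_{n+1} = u_n + h·k2.
x=0.000000, u=0.710000:
  k1 = f(0.000000, 0.710000) = 0.861200
  k2 = f(0.215000, 0.895158) = 0.826298
  u ← 0.710000 + 0.43·0.826298 = 1.065308
u(0.43) ≈ 1.0653

1.0653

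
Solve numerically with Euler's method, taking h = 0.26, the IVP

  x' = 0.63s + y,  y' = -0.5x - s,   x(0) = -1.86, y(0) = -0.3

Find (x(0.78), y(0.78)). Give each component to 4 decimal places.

-1.7926, 0.2393

Euler on (x,y): x_{n+1} = x_n + h·x', y_{n+1} = y_n + h·y'.
0.000000: (-1.860000, -0.300000); f=(-0.300000, 0.930000) → (-1.938000, -0.058200)
0.260000: (-1.938000, -0.058200); f=(0.105600, 0.709000) → (-1.910544, 0.126140)
0.520000: (-1.910544, 0.126140); f=(0.453740, 0.435272) → (-1.792572, 0.239311)
(x(0.78), y(0.78)) ≈ (-1.7926, 0.2393)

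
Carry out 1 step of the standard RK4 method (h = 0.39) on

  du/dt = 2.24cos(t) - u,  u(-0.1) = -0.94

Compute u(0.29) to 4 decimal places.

RK4: k1 = f(t_n, u_n); k2 = f(t_n + h/2, u_n + (h/2)·k1); k3 = f(t_n + h/2, u_n + (h/2)·k2); k4 = f(t_n + h, u_n + h·k3); u_{n+1} = u_n + (h/6)·(k1 + 2k2 + 2k3 + k4).
t=-0.100000, u=-0.940000:
  k1 = f(-0.100000, -0.940000) = 3.168809
  k2 = f(0.095000, -0.322082) = 2.551982
  k3 = f(0.095000, -0.442364) = 2.672263
  k4 = f(0.290000, 0.102183) = 2.044284
  u ← -0.940000 + (0.39/6)·(k1 + 2k2 + 2k3 + k4) = 0.078003
u(0.29) ≈ 0.0780

0.0780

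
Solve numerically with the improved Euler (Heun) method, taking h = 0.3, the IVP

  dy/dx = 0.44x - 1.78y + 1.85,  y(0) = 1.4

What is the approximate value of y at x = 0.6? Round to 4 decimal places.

1.2338

Heun: k1 = f(x_n, y_n); k2 = f(x_n + h, y_n + h·k1); y_{n+1} = y_n + (h/2)·(k1 + k2).
x=0.000000, y=1.400000:
  k1 = f(0.000000, 1.400000) = -0.642000
  k2 = f(0.300000, 1.207400) = -0.167172
  y ← 1.400000 + (0.3/2)·(-0.642000 + (-0.167172)) = 1.278624
x=0.300000, y=1.278624:
  k1 = f(0.300000, 1.278624) = -0.293951
  k2 = f(0.600000, 1.190439) = -0.004981
  y ← 1.278624 + (0.3/2)·(-0.293951 + (-0.004981)) = 1.233784
y(0.6) ≈ 1.2338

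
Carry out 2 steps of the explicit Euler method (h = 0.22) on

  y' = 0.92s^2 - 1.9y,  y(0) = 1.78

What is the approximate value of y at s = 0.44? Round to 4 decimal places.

Euler: y_{n+1} = y_n + h·f(s_n, y_n).
s=0.000000, y=1.780000: f=-3.382000 → y ← 1.780000 + 0.22·(-3.382000) = 1.035960
s=0.220000, y=1.035960: f=-1.923796 → y ← 1.035960 + 0.22·(-1.923796) = 0.612725
y(0.44) ≈ 0.6127

0.6127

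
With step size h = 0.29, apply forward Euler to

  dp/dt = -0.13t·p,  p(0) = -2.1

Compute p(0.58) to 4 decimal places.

Euler: p_{n+1} = p_n + h·f(t_n, p_n).
t=0.000000, p=-2.100000: f=0.000000 → p ← -2.100000 + 0.29·0.000000 = -2.100000
t=0.290000, p=-2.100000: f=0.079170 → p ← -2.100000 + 0.29·0.079170 = -2.077041
p(0.58) ≈ -2.0770

-2.0770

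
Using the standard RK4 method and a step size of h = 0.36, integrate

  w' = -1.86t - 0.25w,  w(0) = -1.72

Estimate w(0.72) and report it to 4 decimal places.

RK4: k1 = f(t_n, w_n); k2 = f(t_n + h/2, w_n + (h/2)·k1); k3 = f(t_n + h/2, w_n + (h/2)·k2); k4 = f(t_n + h, w_n + h·k3); w_{n+1} = w_n + (h/6)·(k1 + 2k2 + 2k3 + k4).
t=0.000000, w=-1.720000:
  k1 = f(0.000000, -1.720000) = 0.430000
  k2 = f(0.180000, -1.642600) = 0.075850
  k3 = f(0.180000, -1.706347) = 0.091787
  k4 = f(0.360000, -1.686957) = -0.247861
  w ← -1.720000 + (0.36/6)·(k1 + 2k2 + 2k3 + k4) = -1.688955
t=0.360000, w=-1.688955:
  k1 = f(0.360000, -1.688955) = -0.247361
  k2 = f(0.540000, -1.733480) = -0.571030
  k3 = f(0.540000, -1.791741) = -0.556465
  k4 = f(0.720000, -1.889283) = -0.866879
  w ← -1.688955 + (0.36/6)·(k1 + 2k2 + 2k3 + k4) = -1.891109
w(0.72) ≈ -1.8911

-1.8911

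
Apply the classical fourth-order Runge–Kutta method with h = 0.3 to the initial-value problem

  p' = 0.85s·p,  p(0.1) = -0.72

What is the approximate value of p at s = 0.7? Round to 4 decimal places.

RK4: k1 = f(s_n, p_n); k2 = f(s_n + h/2, p_n + (h/2)·k1); k3 = f(s_n + h/2, p_n + (h/2)·k2); k4 = f(s_n + h, p_n + h·k3); p_{n+1} = p_n + (h/6)·(k1 + 2k2 + 2k3 + k4).
s=0.100000, p=-0.720000:
  k1 = f(0.100000, -0.720000) = -0.061200
  k2 = f(0.250000, -0.729180) = -0.154951
  k3 = f(0.250000, -0.743243) = -0.157939
  k4 = f(0.400000, -0.767382) = -0.260910
  p ← -0.720000 + (0.3/6)·(k1 + 2k2 + 2k3 + k4) = -0.767394
s=0.400000, p=-0.767394:
  k1 = f(0.400000, -0.767394) = -0.260914
  k2 = f(0.550000, -0.806532) = -0.377054
  k3 = f(0.550000, -0.823952) = -0.385198
  k4 = f(0.700000, -0.882954) = -0.525358
  p ← -0.767394 + (0.3/6)·(k1 + 2k2 + 2k3 + k4) = -0.882933
p(0.7) ≈ -0.8829

-0.8829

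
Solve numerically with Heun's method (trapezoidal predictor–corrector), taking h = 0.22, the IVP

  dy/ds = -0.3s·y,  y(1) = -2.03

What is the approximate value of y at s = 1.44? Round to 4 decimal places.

Heun: k1 = f(s_n, y_n); k2 = f(s_n + h, y_n + h·k1); y_{n+1} = y_n + (h/2)·(k1 + k2).
s=1.000000, y=-2.030000:
  k1 = f(1.000000, -2.030000) = 0.609000
  k2 = f(1.220000, -1.896020) = 0.693943
  y ← -2.030000 + (0.22/2)·(0.609000 + 0.693943) = -1.886676
s=1.220000, y=-1.886676:
  k1 = f(1.220000, -1.886676) = 0.690524
  k2 = f(1.440000, -1.734761) = 0.749417
  y ← -1.886676 + (0.22/2)·(0.690524 + 0.749417) = -1.728283
y(1.44) ≈ -1.7283

-1.7283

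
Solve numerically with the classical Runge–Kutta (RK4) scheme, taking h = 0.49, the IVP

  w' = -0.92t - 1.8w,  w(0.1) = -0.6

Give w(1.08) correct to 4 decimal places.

RK4: k1 = f(t_n, w_n); k2 = f(t_n + h/2, w_n + (h/2)·k1); k3 = f(t_n + h/2, w_n + (h/2)·k2); k4 = f(t_n + h, w_n + h·k3); w_{n+1} = w_n + (h/6)·(k1 + 2k2 + 2k3 + k4).
t=0.100000, w=-0.600000:
  k1 = f(0.100000, -0.600000) = 0.988000
  k2 = f(0.345000, -0.357940) = 0.326892
  k3 = f(0.345000, -0.519911) = 0.618441
  k4 = f(0.590000, -0.296964) = -0.008265
  w ← -0.600000 + (0.49/6)·(k1 + 2k2 + 2k3 + k4) = -0.365584
t=0.590000, w=-0.365584:
  k1 = f(0.590000, -0.365584) = 0.115251
  k2 = f(0.835000, -0.337347) = -0.160975
  k3 = f(0.835000, -0.405023) = -0.039159
  k4 = f(1.080000, -0.384772) = -0.301011
  w ← -0.365584 + (0.49/6)·(k1 + 2k2 + 2k3 + k4) = -0.413443
w(1.08) ≈ -0.4134

-0.4134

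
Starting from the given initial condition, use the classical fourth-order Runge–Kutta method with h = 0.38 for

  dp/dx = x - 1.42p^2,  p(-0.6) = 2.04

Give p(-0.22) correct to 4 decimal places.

RK4: k1 = f(x_n, p_n); k2 = f(x_n + h/2, p_n + (h/2)·k1); k3 = f(x_n + h/2, p_n + (h/2)·k2); k4 = f(x_n + h, p_n + h·k3); p_{n+1} = p_n + (h/6)·(k1 + 2k2 + 2k3 + k4).
x=-0.600000, p=2.040000:
  k1 = f(-0.600000, 2.040000) = -6.509472
  k2 = f(-0.410000, 0.803200) = -1.326086
  k3 = f(-0.410000, 1.788044) = -4.949883
  k4 = f(-0.220000, 0.159045) = -0.255919
  p ← 2.040000 + (0.38/6)·(k1 + 2k2 + 2k3 + k4) = 0.816569
p(-0.22) ≈ 0.8166

0.8166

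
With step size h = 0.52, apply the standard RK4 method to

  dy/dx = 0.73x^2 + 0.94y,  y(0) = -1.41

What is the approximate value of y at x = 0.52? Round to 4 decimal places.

-2.2595

RK4: k1 = f(x_n, y_n); k2 = f(x_n + h/2, y_n + (h/2)·k1); k3 = f(x_n + h/2, y_n + (h/2)·k2); k4 = f(x_n + h, y_n + h·k3); y_{n+1} = y_n + (h/6)·(k1 + 2k2 + 2k3 + k4).
x=0.000000, y=-1.410000:
  k1 = f(0.000000, -1.410000) = -1.325400
  k2 = f(0.260000, -1.754604) = -1.599980
  k3 = f(0.260000, -1.825995) = -1.667087
  k4 = f(0.520000, -2.276885) = -1.942880
  y ← -1.410000 + (0.52/6)·(k1 + 2k2 + 2k3 + k4) = -2.259543
y(0.52) ≈ -2.2595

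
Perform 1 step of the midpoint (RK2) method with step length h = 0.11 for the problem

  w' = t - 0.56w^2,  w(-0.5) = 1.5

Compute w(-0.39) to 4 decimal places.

1.3298

Midpoint: k1 = f(t_n, w_n); k2 = f(t_n + h/2, w_n + (h/2)·k1); w_{n+1} = w_n + h·k2.
t=-0.500000, w=1.500000:
  k1 = f(-0.500000, 1.500000) = -1.760000
  k2 = f(-0.445000, 1.403200) = -1.547623
  w ← 1.500000 + 0.11·(-1.547623) = 1.329761
w(-0.39) ≈ 1.3298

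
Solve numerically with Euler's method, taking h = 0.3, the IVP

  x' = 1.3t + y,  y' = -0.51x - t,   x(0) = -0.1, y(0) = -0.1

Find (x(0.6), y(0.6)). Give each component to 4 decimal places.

Euler on (x,y): x_{n+1} = x_n + h·x', y_{n+1} = y_n + h·y'.
0.000000: (-0.100000, -0.100000); f=(-0.100000, 0.051000) → (-0.130000, -0.084700)
0.300000: (-0.130000, -0.084700); f=(0.305300, -0.233700) → (-0.038410, -0.154810)
(x(0.6), y(0.6)) ≈ (-0.0384, -0.1548)

-0.0384, -0.1548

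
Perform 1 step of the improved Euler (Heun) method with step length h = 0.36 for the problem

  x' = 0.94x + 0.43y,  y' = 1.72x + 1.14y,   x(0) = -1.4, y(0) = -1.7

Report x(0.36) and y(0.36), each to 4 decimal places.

-2.3827, -3.8138

Heun on (x,y): k1 = f(t_n, state_n); k2 = f(t_n + h, state_n + h·k1); state_{n+1} = state_n + (h/2)·(k1 + k2).
0.000000: (-1.400000, -1.700000)
  k1 = (-2.047000, -4.346000)
  predictor → (-2.136920, -3.264560)
  k2 = (-3.412466, -7.397101)
  → (-2.382704, -3.813758)
(x(0.36), y(0.36)) ≈ (-2.3827, -3.8138)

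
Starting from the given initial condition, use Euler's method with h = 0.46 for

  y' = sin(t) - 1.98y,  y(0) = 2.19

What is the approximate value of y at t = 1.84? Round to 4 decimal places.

0.4861

Euler: y_{n+1} = y_n + h·f(t_n, y_n).
t=0.000000, y=2.190000: f=-4.336200 → y ← 2.190000 + 0.46·(-4.336200) = 0.195348
t=0.460000, y=0.195348: f=0.057159 → y ← 0.195348 + 0.46·0.057159 = 0.221641
t=0.920000, y=0.221641: f=0.356752 → y ← 0.221641 + 0.46·0.356752 = 0.385747
t=1.380000, y=0.385747: f=0.218074 → y ← 0.385747 + 0.46·0.218074 = 0.486061
y(1.84) ≈ 0.4861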